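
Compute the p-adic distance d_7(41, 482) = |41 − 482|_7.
d_7(41, 482) = 1/49

Step 1 — x − y = 41 − 482 = -441. Step 2 — v_7(-441) = 2 (factor: -441 = −(7^2 · 9); the sign does not affect v_p). Step 3 — |x − y|_7 = 7^{-2} = 1/49.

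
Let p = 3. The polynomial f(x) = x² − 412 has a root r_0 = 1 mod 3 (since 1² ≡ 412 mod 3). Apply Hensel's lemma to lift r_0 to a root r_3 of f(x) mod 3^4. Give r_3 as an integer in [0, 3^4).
r_3 = 13 (mod 81)

Hensel's recurrence: r_{i+1} = r_i − f(r_i)·(f′(r_i))^{-1} mod 3^{i+2}, with f′(x) = 2x. Iterate:
  r_0 = 1 (mod 3)
  r_1 = 4 (mod 9)
  r_2 = 13 (mod 27)
  r_3 = 13 (mod 81)
Final: r_3 = 13, and one checks f(r_3) ≡ 0 mod 3^4.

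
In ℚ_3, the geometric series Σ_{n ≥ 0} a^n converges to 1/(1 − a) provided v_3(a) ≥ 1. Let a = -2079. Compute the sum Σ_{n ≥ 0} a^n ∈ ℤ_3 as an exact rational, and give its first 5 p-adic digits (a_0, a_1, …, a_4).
Σ a^n = 1/(1 − a) = 1/2080;  first 5 digits = (1, 0, 0, 1, 1)

v_3(a) = 3 ≥ 1, so the series converges in ℤ_3 to 1/(1 − a) = 1/(1 − (-2079)) = 1/2080. Expand this rational in ℤ_3: compute digits iteratively via d_i = x_i mod 3, x_{i+1} = (x_i − d_i)/3. The first 5 digits are (1, 0, 0, 1, 1).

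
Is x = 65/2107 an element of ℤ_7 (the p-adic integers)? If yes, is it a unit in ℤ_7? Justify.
x ∉ ℤ_7 (v_7(x) = -2 < 0)

ℤ_7 = {x ∈ ℚ_7 : v_7(x) ≥ 0} and ℤ_7^× = {x ∈ ℤ_7 : v_7(x) = 0}. Here v_7(65/2107) = v_7(num) − v_7(den) = -2; compare against these criteria.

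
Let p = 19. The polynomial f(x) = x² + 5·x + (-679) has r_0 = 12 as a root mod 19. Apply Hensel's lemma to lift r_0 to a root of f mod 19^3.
r_2 = 601 (mod 6859)

Hensel: r_{i+1} = r_i − f(r_i)·(f′(r_i))^{-1} mod 19^{i+2}, f′(x) = 2x + 5. Iterate:
  r_0 = 12 (mod 19)
  r_1 = 240 (mod 361)
  r_2 = 601 (mod 6859)
Final: r = 601 satisfies f(r) ≡ 0 mod 19^3.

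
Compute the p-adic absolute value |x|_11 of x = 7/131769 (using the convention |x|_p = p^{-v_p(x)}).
|7/131769|_11 = 14641

Step 1 — compute v_11(x) by factoring powers of 11 out of the numerator and denominator: v_11(7/131769) = -4. Step 2 — apply |x|_p = p^{-v_p(x)} = 11^{4} = 14641.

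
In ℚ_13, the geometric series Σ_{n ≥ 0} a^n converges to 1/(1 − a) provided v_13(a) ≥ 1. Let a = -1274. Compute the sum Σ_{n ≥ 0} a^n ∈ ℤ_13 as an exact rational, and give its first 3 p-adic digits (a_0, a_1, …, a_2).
Σ a^n = 1/(1 − a) = 1/1275;  first 3 digits = (1, 6, 2)

v_13(a) = 1 ≥ 1, so the series converges in ℤ_13 to 1/(1 − a) = 1/(1 − (-1274)) = 1/1275. Expand this rational in ℤ_13: compute digits iteratively via d_i = x_i mod 13, x_{i+1} = (x_i − d_i)/13. The first 3 digits are (1, 6, 2).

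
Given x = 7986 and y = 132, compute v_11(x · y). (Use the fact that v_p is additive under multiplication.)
v_11(1054152) = 4

v_p(x) = 3 (factor: 7986 = 11^3 · 6); v_p(y) = 1 (factor: 132 = 11^1 · 12). Additivity: v_p(xy) = v_p(x) + v_p(y) = 3 + 1 = 4. (Direct check: xy = 1054152 = 11^4 · (72).)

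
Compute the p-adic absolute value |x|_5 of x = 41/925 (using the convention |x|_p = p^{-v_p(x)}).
|41/925|_5 = 25

Step 1 — compute v_5(x) by factoring powers of 5 out of the numerator and denominator: v_5(41/925) = -2. Step 2 — apply |x|_p = p^{-v_p(x)} = 5^{2} = 25.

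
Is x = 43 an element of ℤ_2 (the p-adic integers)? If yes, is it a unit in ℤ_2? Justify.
x ∈ ℤ_2^× (unit); v_2(x) = 0

ℤ_2 = {x ∈ ℚ_2 : v_2(x) ≥ 0} and ℤ_2^× = {x ∈ ℤ_2 : v_2(x) = 0}. Here v_2(43) = v_2(num) − v_2(den) = 0; compare against these criteria.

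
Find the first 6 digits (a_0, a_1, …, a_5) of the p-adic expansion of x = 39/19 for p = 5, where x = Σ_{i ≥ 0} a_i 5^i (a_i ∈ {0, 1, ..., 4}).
(a_0, …, a_5) = (1, 1, 3, 2, 0, 2)

v_5(39/19) = 0 (numerator and denominator both coprime to 5), so x ∈ ℤ_5^×. Compute digits iteratively via a_i = x_i mod 5, x_{i+1} = (x_i − a_i)/5, with x_0 = x:
  x_0 = 39/19;  a_0 = 1;  x_1 = (x_0 − 1)/5 = 4/19
  x_1 = 4/19;  a_1 = 1;  x_2 = (x_1 − 1)/5 = -3/19
  x_2 = -3/19;  a_2 = 3;  x_3 = (x_2 − 3)/5 = -12/19
  x_3 = -12/19;  a_3 = 2;  x_4 = (x_3 − 2)/5 = -10/19
  x_4 = -10/19;  a_4 = 0;  x_5 = (x_4 − 0)/5 = -2/19
  x_5 = -2/19;  a_5 = 2;  x_6 = (x_5 − 2)/5 = -8/19
Digits: (1, 1, 3, 2, 0, 2).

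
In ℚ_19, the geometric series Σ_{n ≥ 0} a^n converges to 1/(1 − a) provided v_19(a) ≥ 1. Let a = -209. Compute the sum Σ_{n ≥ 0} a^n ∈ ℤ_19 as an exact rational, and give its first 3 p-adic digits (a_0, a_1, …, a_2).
Σ a^n = 1/(1 − a) = 1/210;  first 3 digits = (1, 8, 6)

v_19(a) = 1 ≥ 1, so the series converges in ℤ_19 to 1/(1 − a) = 1/(1 − (-209)) = 1/210. Expand this rational in ℤ_19: compute digits iteratively via d_i = x_i mod 19, x_{i+1} = (x_i − d_i)/19. The first 3 digits are (1, 8, 6).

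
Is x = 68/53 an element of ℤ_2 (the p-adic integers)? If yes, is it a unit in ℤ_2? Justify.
x ∈ ℤ_2 but not a unit; v_2(x) = 2 > 0

ℤ_2 = {x ∈ ℚ_2 : v_2(x) ≥ 0} and ℤ_2^× = {x ∈ ℤ_2 : v_2(x) = 0}. Here v_2(68/53) = v_2(num) − v_2(den) = 2; compare against these criteria.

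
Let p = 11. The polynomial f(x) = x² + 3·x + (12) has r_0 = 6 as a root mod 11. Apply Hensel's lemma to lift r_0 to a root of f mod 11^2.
r_1 = 50 (mod 121)

Hensel: r_{i+1} = r_i − f(r_i)·(f′(r_i))^{-1} mod 11^{i+2}, f′(x) = 2x + 3. Iterate:
  r_0 = 6 (mod 11)
  r_1 = 50 (mod 121)
Final: r = 50 satisfies f(r) ≡ 0 mod 11^2.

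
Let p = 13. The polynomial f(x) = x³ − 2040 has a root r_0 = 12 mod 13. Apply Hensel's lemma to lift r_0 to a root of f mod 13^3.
r_2 = 454 (mod 2197)

Hensel: r_{i+1} = r_i − f(r_i)/f′(r_i) mod 13^{i+2}, where f′(x) = 3x². Iterate:
  r_0 = 12 (mod 13)
  r_1 = 116 (mod 169)
  r_2 = 454 (mod 2197)
Final: r = 454 with f(r) ≡ 0 mod 13^3.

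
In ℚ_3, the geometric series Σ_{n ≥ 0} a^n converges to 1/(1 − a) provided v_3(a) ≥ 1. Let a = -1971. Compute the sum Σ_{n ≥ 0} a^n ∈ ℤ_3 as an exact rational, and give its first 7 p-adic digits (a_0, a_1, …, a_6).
Σ a^n = 1/(1 − a) = 1/1972;  first 7 digits = (1, 0, 0, 2, 2, 0, 1)

v_3(a) = 3 ≥ 1, so the series converges in ℤ_3 to 1/(1 − a) = 1/(1 − (-1971)) = 1/1972. Expand this rational in ℤ_3: compute digits iteratively via d_i = x_i mod 3, x_{i+1} = (x_i − d_i)/3. The first 7 digits are (1, 0, 0, 2, 2, 0, 1).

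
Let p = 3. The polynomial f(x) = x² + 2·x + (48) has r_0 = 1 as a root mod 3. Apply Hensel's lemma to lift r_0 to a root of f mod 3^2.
r_1 = 4 (mod 9)

Hensel: r_{i+1} = r_i − f(r_i)·(f′(r_i))^{-1} mod 3^{i+2}, f′(x) = 2x + 2. Iterate:
  r_0 = 1 (mod 3)
  r_1 = 4 (mod 9)
Final: r = 4 satisfies f(r) ≡ 0 mod 3^2.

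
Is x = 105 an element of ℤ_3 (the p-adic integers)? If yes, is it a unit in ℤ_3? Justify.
x ∈ ℤ_3 but not a unit; v_3(x) = 1 > 0

ℤ_3 = {x ∈ ℚ_3 : v_3(x) ≥ 0} and ℤ_3^× = {x ∈ ℤ_3 : v_3(x) = 0}. Here v_3(105) = v_3(num) − v_3(den) = 1; compare against these criteria.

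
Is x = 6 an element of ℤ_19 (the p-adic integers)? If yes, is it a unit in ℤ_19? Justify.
x ∈ ℤ_19^× (unit); v_19(x) = 0

ℤ_19 = {x ∈ ℚ_19 : v_19(x) ≥ 0} and ℤ_19^× = {x ∈ ℤ_19 : v_19(x) = 0}. Here v_19(6) = v_19(num) − v_19(den) = 0; compare against these criteria.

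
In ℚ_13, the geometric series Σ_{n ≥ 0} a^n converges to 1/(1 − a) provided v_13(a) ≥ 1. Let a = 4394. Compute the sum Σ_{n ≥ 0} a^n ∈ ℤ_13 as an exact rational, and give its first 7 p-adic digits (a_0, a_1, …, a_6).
Σ a^n = 1/(1 − a) = -1/4393;  first 7 digits = (1, 0, 0, 2, 0, 0, 4)

v_13(a) = 3 ≥ 1, so the series converges in ℤ_13 to 1/(1 − a) = 1/(1 − 4394) = -1/4393. Expand this rational in ℤ_13: compute digits iteratively via d_i = x_i mod 13, x_{i+1} = (x_i − d_i)/13. The first 7 digits are (1, 0, 0, 2, 0, 0, 4).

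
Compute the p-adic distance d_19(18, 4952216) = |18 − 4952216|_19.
d_19(18, 4952216) = 1/2476099

Step 1 — x − y = 18 − 4952216 = -4952198. Step 2 — v_19(-4952198) = 5 (factor: -4952198 = −(19^5 · 2); the sign does not affect v_p). Step 3 — |x − y|_19 = 19^{-5} = 1/2476099.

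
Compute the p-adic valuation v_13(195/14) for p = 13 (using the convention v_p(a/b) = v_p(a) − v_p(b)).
v_13(195/14) = 1

Factor powers of 13 from the numerator and denominator of the reduced fraction: 195 = 13^1 · 15 and 14 = 13^0 · 14. Apply v_p(a/b) = v_p(a) − v_p(b): v_13(195/14) = 1 − 0 = 1.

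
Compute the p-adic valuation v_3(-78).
v_3(-78) = 1

v_3(n) is the largest exponent k such that 3^k divides n. Factor out: -78 = -3^1 · 26. (Sign doesn't affect v_p.) So v_3(-78) = 1.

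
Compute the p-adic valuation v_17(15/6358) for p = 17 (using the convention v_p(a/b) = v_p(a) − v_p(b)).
v_17(15/6358) = -2

Factor powers of 17 from the numerator and denominator of the reduced fraction: 15 = 17^0 · 15 and 6358 = 17^2 · 22. Apply v_p(a/b) = v_p(a) − v_p(b): v_17(15/6358) = 0 − 2 = -2.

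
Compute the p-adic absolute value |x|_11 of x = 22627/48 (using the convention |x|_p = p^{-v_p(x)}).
|22627/48|_11 = 1/1331

Step 1 — compute v_11(x) by factoring powers of 11 out of the numerator and denominator: v_11(22627/48) = 3. Step 2 — apply |x|_p = p^{-v_p(x)} = 11^{-3} = 1/1331.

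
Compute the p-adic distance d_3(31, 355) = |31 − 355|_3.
d_3(31, 355) = 1/81

Step 1 — x − y = 31 − 355 = -324. Step 2 — v_3(-324) = 4 (factor: -324 = −(3^4 · 4); the sign does not affect v_p). Step 3 — |x − y|_3 = 3^{-4} = 1/81.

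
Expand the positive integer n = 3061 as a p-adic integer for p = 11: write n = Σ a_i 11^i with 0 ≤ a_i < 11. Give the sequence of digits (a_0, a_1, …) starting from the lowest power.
(a_0, a_1, …) = (3, 3, 3, 2)

Repeated division by 11 gives the digits low-to-high: 3061 = 3 + 3·11^1 + 3·11^2 + 2·11^3. Digit sequence: (3, 3, 3, 2).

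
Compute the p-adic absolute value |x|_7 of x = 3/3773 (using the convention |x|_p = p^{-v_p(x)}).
|3/3773|_7 = 343

Step 1 — compute v_7(x) by factoring powers of 7 out of the numerator and denominator: v_7(3/3773) = -3. Step 2 — apply |x|_p = p^{-v_p(x)} = 7^{3} = 343.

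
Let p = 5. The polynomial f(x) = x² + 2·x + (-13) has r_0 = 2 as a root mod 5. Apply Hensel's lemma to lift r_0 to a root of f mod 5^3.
r_2 = 82 (mod 125)

Hensel: r_{i+1} = r_i − f(r_i)·(f′(r_i))^{-1} mod 5^{i+2}, f′(x) = 2x + 2. Iterate:
  r_0 = 2 (mod 5)
  r_1 = 7 (mod 25)
  r_2 = 82 (mod 125)
Final: r = 82 satisfies f(r) ≡ 0 mod 5^3.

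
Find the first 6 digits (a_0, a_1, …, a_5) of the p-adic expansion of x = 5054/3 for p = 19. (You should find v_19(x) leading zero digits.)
(a_0, …, a_5) = (0, 0, 11, 6, 6, 6)

v_19(5054/3) = 2, so a_0 = ... = a_1 = 0. Factor out: x = 19^2 · u with u = 14/3 a unit in ℤ_19. Expand u iteratively via a_{v+i} = u_i mod 19, u_{i+1} = (u_i − a_{v+i})/19:
  u_0 = 14/3;  a_2 = 11;  u_1 = (u_0 − 11)/19 = -1/3
  u_1 = -1/3;  a_3 = 6;  u_2 = (u_1 − 6)/19 = -1/3
  u_2 = -1/3;  a_4 = 6;  u_3 = (u_2 − 6)/19 = -1/3
  u_3 = -1/3;  a_5 = 6;  u_4 = (u_3 − 6)/19 = -1/3
Digits: (0, 0, 11, 6, 6, 6).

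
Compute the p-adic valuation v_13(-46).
v_13(-46) = 0

v_13(n) is the largest exponent k such that 13^k divides n. Factor out: -46 = -13^0 · 46. (Sign doesn't affect v_p.) So v_13(-46) = 0.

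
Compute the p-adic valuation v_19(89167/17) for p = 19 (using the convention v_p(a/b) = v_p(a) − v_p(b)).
v_19(89167/17) = 3

Factor powers of 19 from the numerator and denominator of the reduced fraction: 89167 = 19^3 · 13 and 17 = 19^0 · 17. Apply v_p(a/b) = v_p(a) − v_p(b): v_19(89167/17) = 3 − 0 = 3.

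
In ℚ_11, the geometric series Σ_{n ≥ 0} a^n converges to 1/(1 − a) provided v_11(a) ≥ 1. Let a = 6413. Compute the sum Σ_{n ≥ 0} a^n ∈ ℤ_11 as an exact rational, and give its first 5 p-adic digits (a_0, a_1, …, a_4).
Σ a^n = 1/(1 − a) = -1/6412;  first 5 digits = (1, 0, 9, 4, 4)

v_11(a) = 2 ≥ 1, so the series converges in ℤ_11 to 1/(1 − a) = 1/(1 − 6413) = -1/6412. Expand this rational in ℤ_11: compute digits iteratively via d_i = x_i mod 11, x_{i+1} = (x_i − d_i)/11. The first 5 digits are (1, 0, 9, 4, 4).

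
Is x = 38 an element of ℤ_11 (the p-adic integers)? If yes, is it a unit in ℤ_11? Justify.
x ∈ ℤ_11^× (unit); v_11(x) = 0

ℤ_11 = {x ∈ ℚ_11 : v_11(x) ≥ 0} and ℤ_11^× = {x ∈ ℤ_11 : v_11(x) = 0}. Here v_11(38) = v_11(num) − v_11(den) = 0; compare against these criteria.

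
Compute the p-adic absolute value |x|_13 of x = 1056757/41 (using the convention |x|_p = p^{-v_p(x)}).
|1056757/41|_13 = 1/28561

Step 1 — compute v_13(x) by factoring powers of 13 out of the numerator and denominator: v_13(1056757/41) = 4. Step 2 — apply |x|_p = p^{-v_p(x)} = 13^{-4} = 1/28561.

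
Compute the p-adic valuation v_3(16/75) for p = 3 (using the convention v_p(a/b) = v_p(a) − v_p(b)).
v_3(16/75) = -1

Factor powers of 3 from the numerator and denominator of the reduced fraction: 16 = 3^0 · 16 and 75 = 3^1 · 25. Apply v_p(a/b) = v_p(a) − v_p(b): v_3(16/75) = 0 − 1 = -1.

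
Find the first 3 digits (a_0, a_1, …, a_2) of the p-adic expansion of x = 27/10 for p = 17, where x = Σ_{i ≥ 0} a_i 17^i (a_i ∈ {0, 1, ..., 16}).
(a_0, …, a_2) = (1, 12, 1)

v_17(27/10) = 0 (numerator and denominator both coprime to 17), so x ∈ ℤ_17^×. Compute digits iteratively via a_i = x_i mod 17, x_{i+1} = (x_i − a_i)/17, with x_0 = x:
  x_0 = 27/10;  a_0 = 1;  x_1 = (x_0 − 1)/17 = 1/10
  x_1 = 1/10;  a_1 = 12;  x_2 = (x_1 − 12)/17 = -7/10
  x_2 = -7/10;  a_2 = 1;  x_3 = (x_2 − 1)/17 = -1/10
Digits: (1, 12, 1).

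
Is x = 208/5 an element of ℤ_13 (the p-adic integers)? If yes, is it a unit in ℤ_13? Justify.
x ∈ ℤ_13 but not a unit; v_13(x) = 1 > 0

ℤ_13 = {x ∈ ℚ_13 : v_13(x) ≥ 0} and ℤ_13^× = {x ∈ ℤ_13 : v_13(x) = 0}. Here v_13(208/5) = v_13(num) − v_13(den) = 1; compare against these criteria.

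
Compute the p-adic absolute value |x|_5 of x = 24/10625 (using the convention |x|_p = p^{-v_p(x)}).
|24/10625|_5 = 625

Step 1 — compute v_5(x) by factoring powers of 5 out of the numerator and denominator: v_5(24/10625) = -4. Step 2 — apply |x|_p = p^{-v_p(x)} = 5^{4} = 625.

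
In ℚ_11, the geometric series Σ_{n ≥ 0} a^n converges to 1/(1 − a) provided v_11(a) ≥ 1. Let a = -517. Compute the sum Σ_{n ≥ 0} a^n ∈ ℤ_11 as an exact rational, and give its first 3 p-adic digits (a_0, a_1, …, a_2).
Σ a^n = 1/(1 − a) = 1/518;  first 3 digits = (1, 8, 4)

v_11(a) = 1 ≥ 1, so the series converges in ℤ_11 to 1/(1 − a) = 1/(1 − (-517)) = 1/518. Expand this rational in ℤ_11: compute digits iteratively via d_i = x_i mod 11, x_{i+1} = (x_i − d_i)/11. The first 3 digits are (1, 8, 4).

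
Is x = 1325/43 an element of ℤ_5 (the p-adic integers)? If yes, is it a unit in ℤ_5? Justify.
x ∈ ℤ_5 but not a unit; v_5(x) = 2 > 0

ℤ_5 = {x ∈ ℚ_5 : v_5(x) ≥ 0} and ℤ_5^× = {x ∈ ℤ_5 : v_5(x) = 0}. Here v_5(1325/43) = v_5(num) − v_5(den) = 2; compare against these criteria.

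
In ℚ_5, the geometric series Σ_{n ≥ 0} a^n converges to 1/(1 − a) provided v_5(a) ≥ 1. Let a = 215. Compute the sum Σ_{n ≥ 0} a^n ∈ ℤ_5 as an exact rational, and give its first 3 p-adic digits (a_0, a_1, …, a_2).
Σ a^n = 1/(1 − a) = -1/214;  first 3 digits = (1, 3, 2)

v_5(a) = 1 ≥ 1, so the series converges in ℤ_5 to 1/(1 − a) = 1/(1 − 215) = -1/214. Expand this rational in ℤ_5: compute digits iteratively via d_i = x_i mod 5, x_{i+1} = (x_i − d_i)/5. The first 3 digits are (1, 3, 2).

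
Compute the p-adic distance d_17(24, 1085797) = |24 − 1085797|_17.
d_17(24, 1085797) = 1/83521

Step 1 — x − y = 24 − 1085797 = -1085773. Step 2 — v_17(-1085773) = 4 (factor: -1085773 = −(17^4 · 13); the sign does not affect v_p). Step 3 — |x − y|_17 = 17^{-4} = 1/83521.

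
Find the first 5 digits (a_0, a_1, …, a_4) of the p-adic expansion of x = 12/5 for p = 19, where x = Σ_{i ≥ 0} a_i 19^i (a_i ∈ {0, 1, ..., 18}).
(a_0, …, a_4) = (10, 11, 7, 11, 7)

v_19(12/5) = 0 (numerator and denominator both coprime to 19), so x ∈ ℤ_19^×. Compute digits iteratively via a_i = x_i mod 19, x_{i+1} = (x_i − a_i)/19, with x_0 = x:
  x_0 = 12/5;  a_0 = 10;  x_1 = (x_0 − 10)/19 = -2/5
  x_1 = -2/5;  a_1 = 11;  x_2 = (x_1 − 11)/19 = -3/5
  x_2 = -3/5;  a_2 = 7;  x_3 = (x_2 − 7)/19 = -2/5
  x_3 = -2/5;  a_3 = 11;  x_4 = (x_3 − 11)/19 = -3/5
  x_4 = -3/5;  a_4 = 7;  x_5 = (x_4 − 7)/19 = -2/5
Digits: (10, 11, 7, 11, 7).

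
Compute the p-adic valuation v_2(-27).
v_2(-27) = 0

v_2(n) is the largest exponent k such that 2^k divides n. Factor out: -27 = -2^0 · 27. (Sign doesn't affect v_p.) So v_2(-27) = 0.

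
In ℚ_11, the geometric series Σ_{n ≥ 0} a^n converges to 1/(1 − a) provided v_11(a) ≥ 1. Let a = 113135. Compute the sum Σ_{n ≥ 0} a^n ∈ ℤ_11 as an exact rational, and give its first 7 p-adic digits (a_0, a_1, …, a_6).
Σ a^n = 1/(1 − a) = -1/113134;  first 7 digits = (1, 0, 0, 8, 7, 0, 9)

v_11(a) = 3 ≥ 1, so the series converges in ℤ_11 to 1/(1 − a) = 1/(1 − 113135) = -1/113134. Expand this rational in ℤ_11: compute digits iteratively via d_i = x_i mod 11, x_{i+1} = (x_i − d_i)/11. The first 7 digits are (1, 0, 0, 8, 7, 0, 9).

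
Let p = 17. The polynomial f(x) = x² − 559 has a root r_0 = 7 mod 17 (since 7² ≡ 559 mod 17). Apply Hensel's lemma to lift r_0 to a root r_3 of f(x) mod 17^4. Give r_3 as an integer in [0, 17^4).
r_3 = 77289 (mod 83521)

Hensel's recurrence: r_{i+1} = r_i − f(r_i)·(f′(r_i))^{-1} mod 17^{i+2}, with f′(x) = 2x. Iterate:
  r_0 = 7 (mod 17)
  r_1 = 126 (mod 289)
  r_2 = 3594 (mod 4913)
  r_3 = 77289 (mod 83521)
Final: r_3 = 77289, and one checks f(r_3) ≡ 0 mod 17^4.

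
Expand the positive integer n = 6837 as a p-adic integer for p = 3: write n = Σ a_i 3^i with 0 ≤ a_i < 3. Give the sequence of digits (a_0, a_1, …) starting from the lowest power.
(a_0, a_1, …) = (0, 2, 0, 1, 0, 1, 0, 0, 1)

Repeated division by 3 gives the digits low-to-high: 6837 = 2·3^1 + 1·3^3 + 1·3^5 + 1·3^8. Digit sequence: (0, 2, 0, 1, 0, 1, 0, 0, 1).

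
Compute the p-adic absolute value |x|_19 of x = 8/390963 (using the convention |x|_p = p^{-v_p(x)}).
|8/390963|_19 = 130321

Step 1 — compute v_19(x) by factoring powers of 19 out of the numerator and denominator: v_19(8/390963) = -4. Step 2 — apply |x|_p = p^{-v_p(x)} = 19^{4} = 130321.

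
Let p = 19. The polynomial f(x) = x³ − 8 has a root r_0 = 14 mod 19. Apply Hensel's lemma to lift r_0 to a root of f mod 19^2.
r_1 = 223 (mod 361)

Hensel: r_{i+1} = r_i − f(r_i)/f′(r_i) mod 19^{i+2}, where f′(x) = 3x². Iterate:
  r_0 = 14 (mod 19)
  r_1 = 223 (mod 361)
Final: r = 223 with f(r) ≡ 0 mod 19^2.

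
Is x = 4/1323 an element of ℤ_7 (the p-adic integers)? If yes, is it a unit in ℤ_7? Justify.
x ∉ ℤ_7 (v_7(x) = -2 < 0)

ℤ_7 = {x ∈ ℚ_7 : v_7(x) ≥ 0} and ℤ_7^× = {x ∈ ℤ_7 : v_7(x) = 0}. Here v_7(4/1323) = v_7(num) − v_7(den) = -2; compare against these criteria.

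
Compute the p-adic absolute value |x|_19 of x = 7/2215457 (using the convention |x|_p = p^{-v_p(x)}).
|7/2215457|_19 = 130321

Step 1 — compute v_19(x) by factoring powers of 19 out of the numerator and denominator: v_19(7/2215457) = -4. Step 2 — apply |x|_p = p^{-v_p(x)} = 19^{4} = 130321.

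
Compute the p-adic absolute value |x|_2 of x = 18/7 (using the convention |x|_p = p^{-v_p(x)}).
|18/7|_2 = 1/2

Step 1 — compute v_2(x) by factoring powers of 2 out of the numerator and denominator: v_2(18/7) = 1. Step 2 — apply |x|_p = p^{-v_p(x)} = 2^{-1} = 1/2.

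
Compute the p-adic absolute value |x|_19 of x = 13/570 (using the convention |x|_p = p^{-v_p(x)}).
|13/570|_19 = 19

Step 1 — compute v_19(x) by factoring powers of 19 out of the numerator and denominator: v_19(13/570) = -1. Step 2 — apply |x|_p = p^{-v_p(x)} = 19^{1} = 19.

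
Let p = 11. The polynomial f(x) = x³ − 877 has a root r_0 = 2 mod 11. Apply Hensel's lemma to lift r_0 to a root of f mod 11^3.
r_2 = 387 (mod 1331)

Hensel: r_{i+1} = r_i − f(r_i)/f′(r_i) mod 11^{i+2}, where f′(x) = 3x². Iterate:
  r_0 = 2 (mod 11)
  r_1 = 24 (mod 121)
  r_2 = 387 (mod 1331)
Final: r = 387 with f(r) ≡ 0 mod 11^3.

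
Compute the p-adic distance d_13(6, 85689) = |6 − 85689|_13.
d_13(6, 85689) = 1/28561

Step 1 — x − y = 6 − 85689 = -85683. Step 2 — v_13(-85683) = 4 (factor: -85683 = −(13^4 · 3); the sign does not affect v_p). Step 3 — |x − y|_13 = 13^{-4} = 1/28561.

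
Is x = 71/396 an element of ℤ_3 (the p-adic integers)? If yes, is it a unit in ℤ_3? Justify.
x ∉ ℤ_3 (v_3(x) = -2 < 0)

ℤ_3 = {x ∈ ℚ_3 : v_3(x) ≥ 0} and ℤ_3^× = {x ∈ ℤ_3 : v_3(x) = 0}. Here v_3(71/396) = v_3(num) − v_3(den) = -2; compare against these criteria.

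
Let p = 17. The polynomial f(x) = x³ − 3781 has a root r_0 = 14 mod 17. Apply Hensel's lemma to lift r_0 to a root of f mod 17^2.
r_1 = 31 (mod 289)

Hensel: r_{i+1} = r_i − f(r_i)/f′(r_i) mod 17^{i+2}, where f′(x) = 3x². Iterate:
  r_0 = 14 (mod 17)
  r_1 = 31 (mod 289)
Final: r = 31 with f(r) ≡ 0 mod 17^2.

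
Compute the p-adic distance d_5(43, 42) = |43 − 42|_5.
d_5(43, 42) = 1

Step 1 — x − y = 43 − 42 = 1. Step 2 — v_5(1) = 0 (factor: 1 = (5^0 · 1); the sign does not affect v_p). Step 3 — |x − y|_5 = 5^{0} = 1.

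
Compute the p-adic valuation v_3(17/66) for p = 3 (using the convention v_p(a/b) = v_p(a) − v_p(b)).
v_3(17/66) = -1

Factor powers of 3 from the numerator and denominator of the reduced fraction: 17 = 3^0 · 17 and 66 = 3^1 · 22. Apply v_p(a/b) = v_p(a) − v_p(b): v_3(17/66) = 0 − 1 = -1.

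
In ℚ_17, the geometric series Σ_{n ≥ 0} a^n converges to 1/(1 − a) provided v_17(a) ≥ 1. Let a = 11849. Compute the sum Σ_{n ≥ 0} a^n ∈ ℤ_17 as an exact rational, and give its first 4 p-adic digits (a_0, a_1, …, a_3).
Σ a^n = 1/(1 − a) = -1/11848;  first 4 digits = (1, 0, 7, 2)

v_17(a) = 2 ≥ 1, so the series converges in ℤ_17 to 1/(1 − a) = 1/(1 − 11849) = -1/11848. Expand this rational in ℤ_17: compute digits iteratively via d_i = x_i mod 17, x_{i+1} = (x_i − d_i)/17. The first 4 digits are (1, 0, 7, 2).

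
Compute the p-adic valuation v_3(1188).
v_3(1188) = 3

v_3(n) is the largest exponent k such that 3^k divides n. Factor out: 1188 = 3^3 · 44. (Sign doesn't affect v_p.) So v_3(1188) = 3.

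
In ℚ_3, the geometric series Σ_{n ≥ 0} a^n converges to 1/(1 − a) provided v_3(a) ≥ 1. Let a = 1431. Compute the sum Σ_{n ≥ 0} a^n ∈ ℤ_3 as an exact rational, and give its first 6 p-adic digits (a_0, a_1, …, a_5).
Σ a^n = 1/(1 − a) = -1/1430;  first 6 digits = (1, 0, 0, 2, 2, 2)

v_3(a) = 3 ≥ 1, so the series converges in ℤ_3 to 1/(1 − a) = 1/(1 − 1431) = -1/1430. Expand this rational in ℤ_3: compute digits iteratively via d_i = x_i mod 3, x_{i+1} = (x_i − d_i)/3. The first 6 digits are (1, 0, 0, 2, 2, 2).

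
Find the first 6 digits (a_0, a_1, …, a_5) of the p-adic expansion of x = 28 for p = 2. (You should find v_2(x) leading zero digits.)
(a_0, …, a_5) = (0, 0, 1, 1, 1, 0)

v_2(28) = 2, so a_0 = ... = a_1 = 0. Factor out: x = 2^2 · u with u = 7 a unit in ℤ_2. Expand u iteratively via a_{v+i} = u_i mod 2, u_{i+1} = (u_i − a_{v+i})/2:
  u_0 = 7;  a_2 = 1;  u_1 = (u_0 − 1)/2 = 3
  u_1 = 3;  a_3 = 1;  u_2 = (u_1 − 1)/2 = 1
  u_2 = 1;  a_4 = 1;  u_3 = (u_2 − 1)/2 = 0
  u_3 = 0;  a_5 = 0;  u_4 = (u_3 − 0)/2 = 0
Digits: (0, 0, 1, 1, 1, 0).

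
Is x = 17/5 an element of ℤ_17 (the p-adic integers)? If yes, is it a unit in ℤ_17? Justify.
x ∈ ℤ_17 but not a unit; v_17(x) = 1 > 0

ℤ_17 = {x ∈ ℚ_17 : v_17(x) ≥ 0} and ℤ_17^× = {x ∈ ℤ_17 : v_17(x) = 0}. Here v_17(17/5) = v_17(num) − v_17(den) = 1; compare against these criteria.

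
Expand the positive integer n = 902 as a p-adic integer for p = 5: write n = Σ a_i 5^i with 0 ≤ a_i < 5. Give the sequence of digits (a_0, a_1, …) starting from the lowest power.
(a_0, a_1, …) = (2, 0, 1, 2, 1)

Repeated division by 5 gives the digits low-to-high: 902 = 2 + 1·5^2 + 2·5^3 + 1·5^4. Digit sequence: (2, 0, 1, 2, 1).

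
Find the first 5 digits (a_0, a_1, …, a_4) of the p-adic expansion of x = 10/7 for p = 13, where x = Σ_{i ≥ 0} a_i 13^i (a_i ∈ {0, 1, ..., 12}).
(a_0, …, a_4) = (7, 7, 5, 7, 5)

v_13(10/7) = 0 (numerator and denominator both coprime to 13), so x ∈ ℤ_13^×. Compute digits iteratively via a_i = x_i mod 13, x_{i+1} = (x_i − a_i)/13, with x_0 = x:
  x_0 = 10/7;  a_0 = 7;  x_1 = (x_0 − 7)/13 = -3/7
  x_1 = -3/7;  a_1 = 7;  x_2 = (x_1 − 7)/13 = -4/7
  x_2 = -4/7;  a_2 = 5;  x_3 = (x_2 − 5)/13 = -3/7
  x_3 = -3/7;  a_3 = 7;  x_4 = (x_3 − 7)/13 = -4/7
  x_4 = -4/7;  a_4 = 5;  x_5 = (x_4 − 5)/13 = -3/7
Digits: (7, 7, 5, 7, 5).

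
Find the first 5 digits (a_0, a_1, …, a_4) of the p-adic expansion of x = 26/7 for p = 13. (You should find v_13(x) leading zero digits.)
(a_0, …, a_4) = (0, 4, 9, 3, 9)

v_13(26/7) = 1, so a_0 = ... = a_0 = 0. Factor out: x = 13^1 · u with u = 2/7 a unit in ℤ_13. Expand u iteratively via a_{v+i} = u_i mod 13, u_{i+1} = (u_i − a_{v+i})/13:
  u_0 = 2/7;  a_1 = 4;  u_1 = (u_0 − 4)/13 = -2/7
  u_1 = -2/7;  a_2 = 9;  u_2 = (u_1 − 9)/13 = -5/7
  u_2 = -5/7;  a_3 = 3;  u_3 = (u_2 − 3)/13 = -2/7
  u_3 = -2/7;  a_4 = 9;  u_4 = (u_3 − 9)/13 = -5/7
Digits: (0, 4, 9, 3, 9).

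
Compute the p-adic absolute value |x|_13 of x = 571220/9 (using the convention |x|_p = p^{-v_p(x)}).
|571220/9|_13 = 1/28561

Step 1 — compute v_13(x) by factoring powers of 13 out of the numerator and denominator: v_13(571220/9) = 4. Step 2 — apply |x|_p = p^{-v_p(x)} = 13^{-4} = 1/28561.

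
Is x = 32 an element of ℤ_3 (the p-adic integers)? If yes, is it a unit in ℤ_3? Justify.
x ∈ ℤ_3^× (unit); v_3(x) = 0

ℤ_3 = {x ∈ ℚ_3 : v_3(x) ≥ 0} and ℤ_3^× = {x ∈ ℤ_3 : v_3(x) = 0}. Here v_3(32) = v_3(num) − v_3(den) = 0; compare against these criteria.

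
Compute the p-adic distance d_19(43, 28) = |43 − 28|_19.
d_19(43, 28) = 1

Step 1 — x − y = 43 − 28 = 15. Step 2 — v_19(15) = 0 (factor: 15 = (19^0 · 15); the sign does not affect v_p). Step 3 — |x − y|_19 = 19^{0} = 1.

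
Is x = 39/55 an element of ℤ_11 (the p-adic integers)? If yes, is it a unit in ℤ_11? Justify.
x ∉ ℤ_11 (v_11(x) = -1 < 0)

ℤ_11 = {x ∈ ℚ_11 : v_11(x) ≥ 0} and ℤ_11^× = {x ∈ ℤ_11 : v_11(x) = 0}. Here v_11(39/55) = v_11(num) − v_11(den) = -1; compare against these criteria.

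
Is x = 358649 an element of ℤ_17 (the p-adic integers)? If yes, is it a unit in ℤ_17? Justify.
x ∈ ℤ_17 but not a unit; v_17(x) = 3 > 0

ℤ_17 = {x ∈ ℚ_17 : v_17(x) ≥ 0} and ℤ_17^× = {x ∈ ℤ_17 : v_17(x) = 0}. Here v_17(358649) = v_17(num) − v_17(den) = 3; compare against these criteria.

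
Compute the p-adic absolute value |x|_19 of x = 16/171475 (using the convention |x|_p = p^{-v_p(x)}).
|16/171475|_19 = 6859

Step 1 — compute v_19(x) by factoring powers of 19 out of the numerator and denominator: v_19(16/171475) = -3. Step 2 — apply |x|_p = p^{-v_p(x)} = 19^{3} = 6859.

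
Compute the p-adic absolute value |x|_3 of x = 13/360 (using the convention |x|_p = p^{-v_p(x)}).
|13/360|_3 = 9

Step 1 — compute v_3(x) by factoring powers of 3 out of the numerator and denominator: v_3(13/360) = -2. Step 2 — apply |x|_p = p^{-v_p(x)} = 3^{2} = 9.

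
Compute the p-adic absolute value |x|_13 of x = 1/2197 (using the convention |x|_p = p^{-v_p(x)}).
|1/2197|_13 = 2197

Step 1 — compute v_13(x) by factoring powers of 13 out of the numerator and denominator: v_13(1/2197) = -3. Step 2 — apply |x|_p = p^{-v_p(x)} = 13^{3} = 2197.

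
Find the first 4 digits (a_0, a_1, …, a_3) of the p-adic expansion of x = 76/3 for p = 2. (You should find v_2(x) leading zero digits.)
(a_0, …, a_3) = (0, 0, 1, 0)

v_2(76/3) = 2, so a_0 = ... = a_1 = 0. Factor out: x = 2^2 · u with u = 19/3 a unit in ℤ_2. Expand u iteratively via a_{v+i} = u_i mod 2, u_{i+1} = (u_i − a_{v+i})/2:
  u_0 = 19/3;  a_2 = 1;  u_1 = (u_0 − 1)/2 = 8/3
  u_1 = 8/3;  a_3 = 0;  u_2 = (u_1 − 0)/2 = 4/3
Digits: (0, 0, 1, 0).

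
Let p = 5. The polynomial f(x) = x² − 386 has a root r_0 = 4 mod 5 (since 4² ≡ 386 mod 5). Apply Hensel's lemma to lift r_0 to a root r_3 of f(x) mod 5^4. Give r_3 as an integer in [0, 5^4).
r_3 = 69 (mod 625)

Hensel's recurrence: r_{i+1} = r_i − f(r_i)·(f′(r_i))^{-1} mod 5^{i+2}, with f′(x) = 2x. Iterate:
  r_0 = 4 (mod 5)
  r_1 = 19 (mod 25)
  r_2 = 69 (mod 125)
  r_3 = 69 (mod 625)
Final: r_3 = 69, and one checks f(r_3) ≡ 0 mod 5^4.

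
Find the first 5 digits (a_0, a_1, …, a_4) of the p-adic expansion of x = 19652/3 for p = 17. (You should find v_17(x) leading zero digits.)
(a_0, …, a_4) = (0, 0, 0, 7, 11)

v_17(19652/3) = 3, so a_0 = ... = a_2 = 0. Factor out: x = 17^3 · u with u = 4/3 a unit in ℤ_17. Expand u iteratively via a_{v+i} = u_i mod 17, u_{i+1} = (u_i − a_{v+i})/17:
  u_0 = 4/3;  a_3 = 7;  u_1 = (u_0 − 7)/17 = -1/3
  u_1 = -1/3;  a_4 = 11;  u_2 = (u_1 − 11)/17 = -2/3
Digits: (0, 0, 0, 7, 11).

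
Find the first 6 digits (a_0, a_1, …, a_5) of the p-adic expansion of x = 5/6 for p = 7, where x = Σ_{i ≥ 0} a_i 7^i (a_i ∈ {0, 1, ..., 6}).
(a_0, …, a_5) = (2, 1, 1, 1, 1, 1)

v_7(5/6) = 0 (numerator and denominator both coprime to 7), so x ∈ ℤ_7^×. Compute digits iteratively via a_i = x_i mod 7, x_{i+1} = (x_i − a_i)/7, with x_0 = x:
  x_0 = 5/6;  a_0 = 2;  x_1 = (x_0 − 2)/7 = -1/6
  x_1 = -1/6;  a_1 = 1;  x_2 = (x_1 − 1)/7 = -1/6
  x_2 = -1/6;  a_2 = 1;  x_3 = (x_2 − 1)/7 = -1/6
  x_3 = -1/6;  a_3 = 1;  x_4 = (x_3 − 1)/7 = -1/6
  x_4 = -1/6;  a_4 = 1;  x_5 = (x_4 − 1)/7 = -1/6
  x_5 = -1/6;  a_5 = 1;  x_6 = (x_5 − 1)/7 = -1/6
Digits: (2, 1, 1, 1, 1, 1).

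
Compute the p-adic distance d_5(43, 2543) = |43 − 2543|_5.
d_5(43, 2543) = 1/625

Step 1 — x − y = 43 − 2543 = -2500. Step 2 — v_5(-2500) = 4 (factor: -2500 = −(5^4 · 4); the sign does not affect v_p). Step 3 — |x − y|_5 = 5^{-4} = 1/625.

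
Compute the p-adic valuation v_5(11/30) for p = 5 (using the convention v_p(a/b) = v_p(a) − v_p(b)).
v_5(11/30) = -1

Factor powers of 5 from the numerator and denominator of the reduced fraction: 11 = 5^0 · 11 and 30 = 5^1 · 6. Apply v_p(a/b) = v_p(a) − v_p(b): v_5(11/30) = 0 − 1 = -1.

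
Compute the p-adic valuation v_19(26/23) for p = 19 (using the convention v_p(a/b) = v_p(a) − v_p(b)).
v_19(26/23) = 0

Factor powers of 19 from the numerator and denominator of the reduced fraction: 26 = 19^0 · 26 and 23 = 19^0 · 23. Apply v_p(a/b) = v_p(a) − v_p(b): v_19(26/23) = 0 − 0 = 0.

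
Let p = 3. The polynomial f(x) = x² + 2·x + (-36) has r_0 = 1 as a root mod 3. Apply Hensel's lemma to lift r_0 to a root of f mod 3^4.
r_3 = 61 (mod 81)

Hensel: r_{i+1} = r_i − f(r_i)·(f′(r_i))^{-1} mod 3^{i+2}, f′(x) = 2x + 2. Iterate:
  r_0 = 1 (mod 3)
  r_1 = 7 (mod 9)
  r_2 = 7 (mod 27)
  r_3 = 61 (mod 81)
Final: r = 61 satisfies f(r) ≡ 0 mod 3^4.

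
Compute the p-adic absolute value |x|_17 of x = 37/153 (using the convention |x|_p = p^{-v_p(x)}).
|37/153|_17 = 17

Step 1 — compute v_17(x) by factoring powers of 17 out of the numerator and denominator: v_17(37/153) = -1. Step 2 — apply |x|_p = p^{-v_p(x)} = 17^{1} = 17.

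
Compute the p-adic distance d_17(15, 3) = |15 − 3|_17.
d_17(15, 3) = 1

Step 1 — x − y = 15 − 3 = 12. Step 2 — v_17(12) = 0 (factor: 12 = (17^0 · 12); the sign does not affect v_p). Step 3 — |x − y|_17 = 17^{0} = 1.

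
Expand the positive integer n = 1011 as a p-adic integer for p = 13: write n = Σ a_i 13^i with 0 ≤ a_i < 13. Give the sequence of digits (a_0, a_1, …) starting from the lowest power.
(a_0, a_1, …) = (10, 12, 5)

Repeated division by 13 gives the digits low-to-high: 1011 = 10 + 12·13^1 + 5·13^2. Digit sequence: (10, 12, 5).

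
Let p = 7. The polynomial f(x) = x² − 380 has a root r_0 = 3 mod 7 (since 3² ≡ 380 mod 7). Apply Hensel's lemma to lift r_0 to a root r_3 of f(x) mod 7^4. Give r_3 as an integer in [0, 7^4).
r_3 = 220 (mod 2401)

Hensel's recurrence: r_{i+1} = r_i − f(r_i)·(f′(r_i))^{-1} mod 7^{i+2}, with f′(x) = 2x. Iterate:
  r_0 = 3 (mod 7)
  r_1 = 24 (mod 49)
  r_2 = 220 (mod 343)
  r_3 = 220 (mod 2401)
Final: r_3 = 220, and one checks f(r_3) ≡ 0 mod 7^4.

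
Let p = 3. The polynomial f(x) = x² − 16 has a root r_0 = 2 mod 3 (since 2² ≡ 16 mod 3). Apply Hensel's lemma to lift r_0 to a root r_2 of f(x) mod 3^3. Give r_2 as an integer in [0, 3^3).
r_2 = 23 (mod 27)

Hensel's recurrence: r_{i+1} = r_i − f(r_i)·(f′(r_i))^{-1} mod 3^{i+2}, with f′(x) = 2x. Iterate:
  r_0 = 2 (mod 3)
  r_1 = 5 (mod 9)
  r_2 = 23 (mod 27)
Final: r_2 = 23, and one checks f(r_2) ≡ 0 mod 3^3.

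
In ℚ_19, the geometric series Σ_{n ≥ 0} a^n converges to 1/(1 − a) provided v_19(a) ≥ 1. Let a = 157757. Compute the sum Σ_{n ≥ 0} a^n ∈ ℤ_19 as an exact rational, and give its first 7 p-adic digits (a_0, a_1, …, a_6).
Σ a^n = 1/(1 − a) = -1/157756;  first 7 digits = (1, 0, 0, 4, 1, 0, 16)

v_19(a) = 3 ≥ 1, so the series converges in ℤ_19 to 1/(1 − a) = 1/(1 − 157757) = -1/157756. Expand this rational in ℤ_19: compute digits iteratively via d_i = x_i mod 19, x_{i+1} = (x_i − d_i)/19. The first 7 digits are (1, 0, 0, 4, 1, 0, 16).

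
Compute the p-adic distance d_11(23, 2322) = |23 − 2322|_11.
d_11(23, 2322) = 1/121

Step 1 — x − y = 23 − 2322 = -2299. Step 2 — v_11(-2299) = 2 (factor: -2299 = −(11^2 · 19); the sign does not affect v_p). Step 3 — |x − y|_11 = 11^{-2} = 1/121.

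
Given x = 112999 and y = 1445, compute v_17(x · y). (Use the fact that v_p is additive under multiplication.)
v_17(163283555) = 5

v_p(x) = 3 (factor: 112999 = 17^3 · 23); v_p(y) = 2 (factor: 1445 = 17^2 · 5). Additivity: v_p(xy) = v_p(x) + v_p(y) = 3 + 2 = 5. (Direct check: xy = 163283555 = 17^5 · (115).)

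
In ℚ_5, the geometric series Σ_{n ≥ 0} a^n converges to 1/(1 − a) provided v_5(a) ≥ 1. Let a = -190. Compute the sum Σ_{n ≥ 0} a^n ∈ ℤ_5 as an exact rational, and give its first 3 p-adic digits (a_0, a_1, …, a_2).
Σ a^n = 1/(1 − a) = 1/191;  first 3 digits = (1, 2, 1)

v_5(a) = 1 ≥ 1, so the series converges in ℤ_5 to 1/(1 − a) = 1/(1 − (-190)) = 1/191. Expand this rational in ℤ_5: compute digits iteratively via d_i = x_i mod 5, x_{i+1} = (x_i − d_i)/5. The first 3 digits are (1, 2, 1).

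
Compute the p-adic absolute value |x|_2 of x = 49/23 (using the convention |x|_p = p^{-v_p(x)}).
|49/23|_2 = 1

Step 1 — compute v_2(x) by factoring powers of 2 out of the numerator and denominator: v_2(49/23) = 0. Step 2 — apply |x|_p = p^{-v_p(x)} = 2^{0} = 1.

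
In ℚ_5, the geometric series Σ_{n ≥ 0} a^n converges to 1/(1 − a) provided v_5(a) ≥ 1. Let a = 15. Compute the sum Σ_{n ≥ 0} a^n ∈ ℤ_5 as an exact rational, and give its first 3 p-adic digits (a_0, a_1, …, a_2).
Σ a^n = 1/(1 − a) = -1/14;  first 3 digits = (1, 3, 4)

v_5(a) = 1 ≥ 1, so the series converges in ℤ_5 to 1/(1 − a) = 1/(1 − 15) = -1/14. Expand this rational in ℤ_5: compute digits iteratively via d_i = x_i mod 5, x_{i+1} = (x_i − d_i)/5. The first 3 digits are (1, 3, 4).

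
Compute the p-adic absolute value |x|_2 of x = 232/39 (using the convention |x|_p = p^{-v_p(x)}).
|232/39|_2 = 1/8

Step 1 — compute v_2(x) by factoring powers of 2 out of the numerator and denominator: v_2(232/39) = 3. Step 2 — apply |x|_p = p^{-v_p(x)} = 2^{-3} = 1/8.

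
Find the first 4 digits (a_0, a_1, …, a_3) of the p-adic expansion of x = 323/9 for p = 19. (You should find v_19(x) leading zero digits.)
(a_0, …, a_3) = (0, 4, 2, 2)

v_19(323/9) = 1, so a_0 = ... = a_0 = 0. Factor out: x = 19^1 · u with u = 17/9 a unit in ℤ_19. Expand u iteratively via a_{v+i} = u_i mod 19, u_{i+1} = (u_i − a_{v+i})/19:
  u_0 = 17/9;  a_1 = 4;  u_1 = (u_0 − 4)/19 = -1/9
  u_1 = -1/9;  a_2 = 2;  u_2 = (u_1 − 2)/19 = -1/9
  u_2 = -1/9;  a_3 = 2;  u_3 = (u_2 − 2)/19 = -1/9
Digits: (0, 4, 2, 2).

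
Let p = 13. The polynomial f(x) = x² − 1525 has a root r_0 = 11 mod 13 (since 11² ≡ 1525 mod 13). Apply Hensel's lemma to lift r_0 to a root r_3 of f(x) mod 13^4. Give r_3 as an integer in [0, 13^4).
r_3 = 6758 (mod 28561)

Hensel's recurrence: r_{i+1} = r_i − f(r_i)·(f′(r_i))^{-1} mod 13^{i+2}, with f′(x) = 2x. Iterate:
  r_0 = 11 (mod 13)
  r_1 = 167 (mod 169)
  r_2 = 167 (mod 2197)
  r_3 = 6758 (mod 28561)
Final: r_3 = 6758, and one checks f(r_3) ≡ 0 mod 13^4.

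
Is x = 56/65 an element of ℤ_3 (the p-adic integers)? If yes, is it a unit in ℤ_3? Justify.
x ∈ ℤ_3^× (unit); v_3(x) = 0

ℤ_3 = {x ∈ ℚ_3 : v_3(x) ≥ 0} and ℤ_3^× = {x ∈ ℤ_3 : v_3(x) = 0}. Here v_3(56/65) = v_3(num) − v_3(den) = 0; compare against these criteria.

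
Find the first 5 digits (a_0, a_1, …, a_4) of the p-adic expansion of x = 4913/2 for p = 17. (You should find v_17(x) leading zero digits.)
(a_0, …, a_4) = (0, 0, 0, 9, 8)

v_17(4913/2) = 3, so a_0 = ... = a_2 = 0. Factor out: x = 17^3 · u with u = 1/2 a unit in ℤ_17. Expand u iteratively via a_{v+i} = u_i mod 17, u_{i+1} = (u_i − a_{v+i})/17:
  u_0 = 1/2;  a_3 = 9;  u_1 = (u_0 − 9)/17 = -1/2
  u_1 = -1/2;  a_4 = 8;  u_2 = (u_1 − 8)/17 = -1/2
Digits: (0, 0, 0, 9, 8).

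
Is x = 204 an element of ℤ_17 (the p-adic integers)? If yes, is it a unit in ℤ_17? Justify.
x ∈ ℤ_17 but not a unit; v_17(x) = 1 > 0

ℤ_17 = {x ∈ ℚ_17 : v_17(x) ≥ 0} and ℤ_17^× = {x ∈ ℤ_17 : v_17(x) = 0}. Here v_17(204) = v_17(num) − v_17(den) = 1; compare against these criteria.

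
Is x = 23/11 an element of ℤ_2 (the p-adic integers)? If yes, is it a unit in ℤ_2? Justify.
x ∈ ℤ_2^× (unit); v_2(x) = 0

ℤ_2 = {x ∈ ℚ_2 : v_2(x) ≥ 0} and ℤ_2^× = {x ∈ ℤ_2 : v_2(x) = 0}. Here v_2(23/11) = v_2(num) − v_2(den) = 0; compare against these criteria.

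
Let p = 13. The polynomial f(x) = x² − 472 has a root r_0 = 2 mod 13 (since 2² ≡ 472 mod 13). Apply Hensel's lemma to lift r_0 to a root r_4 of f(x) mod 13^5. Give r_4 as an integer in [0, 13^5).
r_4 = 43383 (mod 371293)

Hensel's recurrence: r_{i+1} = r_i − f(r_i)·(f′(r_i))^{-1} mod 13^{i+2}, with f′(x) = 2x. Iterate:
  r_0 = 2 (mod 13)
  r_1 = 119 (mod 169)
  r_2 = 1640 (mod 2197)
  r_3 = 14822 (mod 28561)
  r_4 = 43383 (mod 371293)
Final: r_4 = 43383, and one checks f(r_4) ≡ 0 mod 13^5.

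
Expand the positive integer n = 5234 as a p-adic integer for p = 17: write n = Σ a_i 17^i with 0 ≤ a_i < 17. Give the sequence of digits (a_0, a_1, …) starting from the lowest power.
(a_0, a_1, …) = (15, 1, 1, 1)

Repeated division by 17 gives the digits low-to-high: 5234 = 15 + 1·17^1 + 1·17^2 + 1·17^3. Digit sequence: (15, 1, 1, 1).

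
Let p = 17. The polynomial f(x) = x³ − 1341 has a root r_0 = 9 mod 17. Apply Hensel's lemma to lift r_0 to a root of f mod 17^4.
r_3 = 75965 (mod 83521)

Hensel: r_{i+1} = r_i − f(r_i)/f′(r_i) mod 17^{i+2}, where f′(x) = 3x². Iterate:
  r_0 = 9 (mod 17)
  r_1 = 247 (mod 289)
  r_2 = 2270 (mod 4913)
  r_3 = 75965 (mod 83521)
Final: r = 75965 with f(r) ≡ 0 mod 17^4.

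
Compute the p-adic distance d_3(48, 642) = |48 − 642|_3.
d_3(48, 642) = 1/27

Step 1 — x − y = 48 − 642 = -594. Step 2 — v_3(-594) = 3 (factor: -594 = −(3^3 · 22); the sign does not affect v_p). Step 3 — |x − y|_3 = 3^{-3} = 1/27.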